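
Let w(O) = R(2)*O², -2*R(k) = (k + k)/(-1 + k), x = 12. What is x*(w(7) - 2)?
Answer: -1200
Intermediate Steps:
R(k) = -k/(-1 + k) (R(k) = -(k + k)/(2*(-1 + k)) = -2*k/(2*(-1 + k)) = -k/(-1 + k))
w(O) = -2*O² (w(O) = (-1*2/(-1 + 2))*O² = (-1*2/1)*O² = (-1*2*1)*O² = -2*O²)
x*(w(7) - 2) = 12*(-2*7² - 2) = 12*(-2*49 - 2) = 12*(-98 - 2) = 12*(-100) = -1200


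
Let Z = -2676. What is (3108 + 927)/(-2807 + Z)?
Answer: -4035/5483 ≈ -0.73591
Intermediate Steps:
(3108 + 927)/(-2807 + Z) = (3108 + 927)/(-2807 - 2676) = 4035/(-5483) = 4035*(-1/5483) = -4035/5483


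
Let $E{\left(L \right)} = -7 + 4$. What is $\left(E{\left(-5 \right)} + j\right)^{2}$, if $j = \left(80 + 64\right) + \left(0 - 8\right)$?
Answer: $17689$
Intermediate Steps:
$E{\left(L \right)} = -3$
$j = 136$ ($j = 144 - 8 = 136$)
$\left(E{\left(-5 \right)} + j\right)^{2} = \left(-3 + 136\right)^{2} = 133^{2} = 17689$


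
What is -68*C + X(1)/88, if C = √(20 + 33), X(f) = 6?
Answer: 3/44 - 68*√53 ≈ -494.98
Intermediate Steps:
C = √53 ≈ 7.2801
-68*C + X(1)/88 = -68*√53 + 6/88 = -68*√53 + 6*(1/88) = -68*√53 + 3/44 = 3/44 - 68*√53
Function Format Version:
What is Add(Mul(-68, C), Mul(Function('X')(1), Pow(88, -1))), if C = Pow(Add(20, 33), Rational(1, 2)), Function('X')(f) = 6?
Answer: Add(Rational(3, 44), Mul(-68, Pow(53, Rational(1, 2)))) ≈ -494.98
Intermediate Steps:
C = Pow(53, Rational(1, 2)) ≈ 7.2801
Add(Mul(-68, C), Mul(Function('X')(1), Pow(88, -1))) = Add(Mul(-68, Pow(53, Rational(1, 2))), Mul(6, Pow(88, -1))) = Add(Mul(-68, Pow(53, Rational(1, 2))), Mul(6, Rational(1, 88))) = Add(Mul(-68, Pow(53, Rational(1, 2))), Rational(3, 44)) = Add(Rational(3, 44), Mul(-68, Pow(53, Rational(1, 2))))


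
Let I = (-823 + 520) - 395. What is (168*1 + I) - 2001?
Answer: -2531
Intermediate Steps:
I = -698 (I = -303 - 395 = -698)
(168*1 + I) - 2001 = (168*1 - 698) - 2001 = (168 - 698) - 2001 = -530 - 2001 = -2531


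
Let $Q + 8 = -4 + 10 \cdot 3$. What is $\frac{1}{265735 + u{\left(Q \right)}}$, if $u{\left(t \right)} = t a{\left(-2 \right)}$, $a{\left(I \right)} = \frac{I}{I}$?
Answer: $\frac{1}{265753} \approx 3.7629 \cdot 10^{-6}$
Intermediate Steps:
$a{\left(I \right)} = 1$
$Q = 18$ ($Q = -8 + \left(-4 + 10 \cdot 3\right) = -8 + \left(-4 + 30\right) = -8 + 26 = 18$)
$u{\left(t \right)} = t$ ($u{\left(t \right)} = t 1 = t$)
$\frac{1}{265735 + u{\left(Q \right)}} = \frac{1}{265735 + 18} = \frac{1}{265753}$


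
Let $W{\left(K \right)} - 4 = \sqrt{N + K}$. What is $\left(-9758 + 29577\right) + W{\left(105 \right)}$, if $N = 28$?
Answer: $19823 + \sqrt{133} \approx 19835.0$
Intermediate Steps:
$W{\left(K \right)} = 4 + \sqrt{28 + K}$
$\left(-9758 + 29577\right) + W{\left(105 \right)} = \left(-9758 + 29577\right) + \left(4 + \sqrt{28 + 105}\right) = 19819 + \left(4 + \sqrt{133}\right) = 19823 + \sqrt{133}$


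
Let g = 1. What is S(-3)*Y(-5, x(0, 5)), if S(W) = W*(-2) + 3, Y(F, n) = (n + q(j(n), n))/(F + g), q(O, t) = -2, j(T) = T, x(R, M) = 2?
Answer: 0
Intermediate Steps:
Y(F, n) = (-2 + n)/(1 + F) (Y(F, n) = (n - 2)/(F + 1) = (-2 + n)/(1 + F))
S(W) = 3 - 2*W (S(W) = -2*W + 3 = 3 - 2*W)
S(-3)*Y(-5, x(0, 5)) = (3 - 2*(-3))*((-2 + 2)/(1 - 5)) = (3 + 6)*(0/(-4)) = 9*(-¼*0) = 9*0 = 0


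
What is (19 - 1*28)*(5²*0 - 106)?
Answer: 954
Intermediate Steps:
(19 - 1*28)*(5²*0 - 106) = (19 - 28)*(25*0 - 106) = -9*(0 - 106) = -9*(-106) = 954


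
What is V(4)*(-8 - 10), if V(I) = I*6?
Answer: -432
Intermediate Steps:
V(I) = 6*I
V(4)*(-8 - 10) = (6*4)*(-8 - 10) = 24*(-18) = -432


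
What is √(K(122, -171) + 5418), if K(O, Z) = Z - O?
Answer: 5*√205 ≈ 71.589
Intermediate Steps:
√(K(122, -171) + 5418) = √((-171 - 1*122) + 5418) = √((-171 - 122) + 5418) = √(-293 + 5418) = √5125 = 5*√205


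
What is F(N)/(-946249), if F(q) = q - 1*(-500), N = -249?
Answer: -251/946249 ≈ -0.00026526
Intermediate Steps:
F(q) = 500 + q (F(q) = q + 500 = 500 + q)
F(N)/(-946249) = (500 - 249)/(-946249) = 251*(-1/946249) = -251/946249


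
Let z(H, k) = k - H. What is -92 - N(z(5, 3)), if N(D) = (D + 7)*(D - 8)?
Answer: -42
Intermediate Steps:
N(D) = (-8 + D)*(7 + D) (N(D) = (7 + D)*(-8 + D) = (-8 + D)*(7 + D))
-92 - N(z(5, 3)) = -92 - (-56 + (3 - 1*5)**2 - (3 - 1*5)) = -92 - (-56 + (3 - 5)**2 - (3 - 5)) = -92 - (-56 + (-2)**2 - 1*(-2)) = -92 - (-56 + 4 + 2) = -92 - 1*(-50) = -92 + 50 = -42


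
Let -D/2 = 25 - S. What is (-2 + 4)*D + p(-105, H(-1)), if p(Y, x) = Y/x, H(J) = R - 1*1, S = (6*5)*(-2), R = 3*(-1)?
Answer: -1255/4 ≈ -313.75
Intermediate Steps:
R = -3
S = -60 (S = 30*(-2) = -60)
D = -170 (D = -2*(25 - 1*(-60)) = -2*(25 + 60) = -2*85 = -170)
H(J) = -4 (H(J) = -3 - 1*1 = -3 - 1 = -4)
(-2 + 4)*D + p(-105, H(-1)) = (-2 + 4)*(-170) - 105/(-4) = 2*(-170) - 105*(-¼) = -340 + 105/4 = -1255/4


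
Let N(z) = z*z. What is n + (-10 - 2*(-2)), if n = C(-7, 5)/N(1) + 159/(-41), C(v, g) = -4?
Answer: -569/41 ≈ -13.878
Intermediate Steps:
N(z) = z**2
n = -323/41 (n = -4/(1**2) + 159/(-41) = -4/1 + 159*(-1/41) = -4*1 - 159/41 = -4 - 159/41 = -323/41 ≈ -7.8781)
n + (-10 - 2*(-2)) = -323/41 + (-10 - 2*(-2)) = -323/41 + (-10 + 4) = -323/41 - 6 = -569/41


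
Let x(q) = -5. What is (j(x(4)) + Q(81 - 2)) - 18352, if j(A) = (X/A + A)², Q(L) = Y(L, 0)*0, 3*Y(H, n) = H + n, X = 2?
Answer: -458071/25 ≈ -18323.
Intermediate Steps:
Y(H, n) = H/3 + n/3 (Y(H, n) = (H + n)/3 = H/3 + n/3)
Q(L) = 0 (Q(L) = (L/3 + (⅓)*0)*0 = (L/3 + 0)*0 = (L/3)*0 = 0)
j(A) = (A + 2/A)² (j(A) = (2/A + A)² = (A + 2/A)²)
(j(x(4)) + Q(81 - 2)) - 18352 = ((2 + (-5)²)²/(-5)² + 0) - 18352 = ((2 + 25)²/25 + 0) - 18352 = ((1/25)*27² + 0) - 18352 = ((1/25)*729 + 0) - 18352 = (729/25 + 0) - 18352 = 729/25 - 18352 = -458071/25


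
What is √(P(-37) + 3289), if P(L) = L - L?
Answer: √3289 ≈ 57.350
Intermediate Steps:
P(L) = 0
√(P(-37) + 3289) = √(0 + 3289) = √3289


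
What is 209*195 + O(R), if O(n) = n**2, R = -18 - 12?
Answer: 41655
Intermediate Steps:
R = -30
209*195 + O(R) = 209*195 + (-30)**2 = 40755 + 900 = 41655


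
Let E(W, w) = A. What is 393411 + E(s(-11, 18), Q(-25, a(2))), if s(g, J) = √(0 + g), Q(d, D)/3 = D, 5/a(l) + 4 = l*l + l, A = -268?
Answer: 393143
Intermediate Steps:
a(l) = 5/(-4 + l + l²) (a(l) = 5/(-4 + (l*l + l)) = 5/(-4 + (l² + l)) = 5/(-4 + (l + l²)) = 5/(-4 + l + l²))
Q(d, D) = 3*D
s(g, J) = √g
E(W, w) = -268
393411 + E(s(-11, 18), Q(-25, a(2))) = 393411 - 268 = 393143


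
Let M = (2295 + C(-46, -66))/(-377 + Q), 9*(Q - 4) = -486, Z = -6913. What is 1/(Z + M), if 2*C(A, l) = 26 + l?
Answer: -61/422018 ≈ -0.00014454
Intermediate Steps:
C(A, l) = 13 + l/2 (C(A, l) = (26 + l)/2 = 13 + l/2)
Q = -50 (Q = 4 + (⅑)*(-486) = 4 - 54 = -50)
M = -325/61 (M = (2295 + (13 + (½)*(-66)))/(-377 - 50) = (2295 + (13 - 33))/(-427) = (2295 - 20)*(-1/427) = 2275*(-1/427) = -325/61 ≈ -5.3279)
1/(Z + M) = 1/(-6913 - 325/61) = 1/(-422018/61) = -61/422018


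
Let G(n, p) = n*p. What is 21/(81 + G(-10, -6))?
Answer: 7/47 ≈ 0.14894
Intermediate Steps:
21/(81 + G(-10, -6)) = 21/(81 - 10*(-6)) = 21/(81 + 60) = 21/141 = (1/141)*21 = 7/47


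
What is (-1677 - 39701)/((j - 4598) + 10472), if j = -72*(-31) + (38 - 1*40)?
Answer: -20689/4052 ≈ -5.1059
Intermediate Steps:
j = 2230 (j = 2232 + (38 - 40) = 2232 - 2 = 2230)
(-1677 - 39701)/((j - 4598) + 10472) = (-1677 - 39701)/((2230 - 4598) + 10472) = -41378/(-2368 + 10472) = -41378/8104 = -41378*1/8104 = -20689/4052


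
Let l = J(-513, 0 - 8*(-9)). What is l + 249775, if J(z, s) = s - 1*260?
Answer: 249587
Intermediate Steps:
J(z, s) = -260 + s (J(z, s) = s - 260 = -260 + s)
l = -188 (l = -260 + (0 - 8*(-9)) = -260 + (0 + 72) = -260 + 72 = -188)
l + 249775 = -188 + 249775 = 249587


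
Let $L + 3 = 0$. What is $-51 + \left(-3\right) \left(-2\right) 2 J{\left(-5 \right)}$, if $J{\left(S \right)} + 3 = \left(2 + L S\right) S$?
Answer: $-1107$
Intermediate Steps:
$L = -3$ ($L = -3 + 0 = -3$)
$J{\left(S \right)} = -3 + S \left(2 - 3 S\right)$ ($J{\left(S \right)} = -3 + \left(2 - 3 S\right) S = -3 + S \left(2 - 3 S\right)$)
$-51 + \left(-3\right) \left(-2\right) 2 J{\left(-5 \right)} = -51 + \left(-3\right) \left(-2\right) 2 \left(-3 - 3 \left(-5\right)^{2} + 2 \left(-5\right)\right) = -51 + 6 \cdot 2 \left(-3 - 75 - 10\right) = -51 + 12 \left(-3 - 75 - 10\right) = -51 + 12 \left(-88\right) = -51 - 1056 = -1107$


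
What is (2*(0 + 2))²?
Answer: 16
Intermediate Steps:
(2*(0 + 2))² = (2*2)² = 4² = 16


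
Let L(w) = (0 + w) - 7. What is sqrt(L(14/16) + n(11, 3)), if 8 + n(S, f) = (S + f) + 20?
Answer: sqrt(318)/4 ≈ 4.4581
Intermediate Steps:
L(w) = -7 + w (L(w) = w - 7 = -7 + w)
n(S, f) = 12 + S + f (n(S, f) = -8 + ((S + f) + 20) = -8 + (20 + S + f) = 12 + S + f)
sqrt(L(14/16) + n(11, 3)) = sqrt((-7 + 14/16) + (12 + 11 + 3)) = sqrt((-7 + 14*(1/16)) + 26) = sqrt((-7 + 7/8) + 26) = sqrt(-49/8 + 26) = sqrt(159/8) = sqrt(318)/4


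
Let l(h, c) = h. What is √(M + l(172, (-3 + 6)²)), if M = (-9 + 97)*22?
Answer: 2*√527 ≈ 45.913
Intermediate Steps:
M = 1936 (M = 88*22 = 1936)
√(M + l(172, (-3 + 6)²)) = √(1936 + 172) = √2108 = 2*√527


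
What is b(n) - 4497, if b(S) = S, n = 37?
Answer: -4460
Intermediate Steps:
b(n) - 4497 = 37 - 4497 = -4460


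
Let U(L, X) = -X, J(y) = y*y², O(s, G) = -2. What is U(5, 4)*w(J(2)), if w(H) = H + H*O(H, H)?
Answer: 32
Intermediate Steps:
J(y) = y³
w(H) = -H (w(H) = H + H*(-2) = H - 2*H = -H)
U(5, 4)*w(J(2)) = (-1*4)*(-1*2³) = -(-4)*8 = -4*(-8) = 32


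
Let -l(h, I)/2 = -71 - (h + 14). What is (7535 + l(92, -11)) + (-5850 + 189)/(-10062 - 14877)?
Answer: 1285944/163 ≈ 7889.2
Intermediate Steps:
l(h, I) = 170 + 2*h (l(h, I) = -2*(-71 - (h + 14)) = -2*(-71 - (14 + h)) = -2*(-71 + (-14 - h)) = -2*(-85 - h) = 170 + 2*h)
(7535 + l(92, -11)) + (-5850 + 189)/(-10062 - 14877) = (7535 + (170 + 2*92)) + (-5850 + 189)/(-10062 - 14877) = (7535 + (170 + 184)) - 5661/(-24939) = (7535 + 354) - 5661*(-1/24939) = 7889 + 37/163 = 1285944/163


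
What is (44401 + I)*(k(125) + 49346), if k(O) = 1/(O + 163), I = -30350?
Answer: 199687880099/288 ≈ 6.9336e+8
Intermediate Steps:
k(O) = 1/(163 + O)
(44401 + I)*(k(125) + 49346) = (44401 - 30350)*(1/(163 + 125) + 49346) = 14051*(1/288 + 49346) = 14051*(14211649/288) = 199687880099/288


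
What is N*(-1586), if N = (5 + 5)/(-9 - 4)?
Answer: 1220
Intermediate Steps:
N = -10/13 (N = 10/(-13) = 10*(-1/13) = -10/13 ≈ -0.76923)
N*(-1586) = -10/13*(-1586) = 1220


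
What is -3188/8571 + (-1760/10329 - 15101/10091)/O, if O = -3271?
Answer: -32891371884941/88550411340903 ≈ -0.37144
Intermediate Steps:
-3188/8571 + (-1760/10329 - 15101/10091)/O = -3188/8571 + (-1760/10329 - 15101/10091)/(-3271) = -3188*1/8571 + (-1760*1/10329 - 15101*1/10091)*(-1/3271) = -3188/8571 + (-160/939 - 15101/10091)*(-1/3271) = -3188/8571 - 15794399/9475449*(-1/3271) = -3188/8571 + 15794399/30994193679 = -32891371884941/88550411340903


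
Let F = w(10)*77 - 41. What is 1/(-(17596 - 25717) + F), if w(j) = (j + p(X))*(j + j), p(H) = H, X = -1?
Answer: 1/21940 ≈ 4.5579e-5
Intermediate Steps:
w(j) = 2*j*(-1 + j) (w(j) = (j - 1)*(j + j) = (-1 + j)*(2*j) = 2*j*(-1 + j))
F = 13819 (F = (2*10*(-1 + 10))*77 - 41 = (2*10*9)*77 - 41 = 180*77 - 41 = 13860 - 41 = 13819)
1/(-(17596 - 25717) + F) = 1/(-(17596 - 25717) + 13819) = 1/(-1*(-8121) + 13819) = 1/(8121 + 13819) = 1/21940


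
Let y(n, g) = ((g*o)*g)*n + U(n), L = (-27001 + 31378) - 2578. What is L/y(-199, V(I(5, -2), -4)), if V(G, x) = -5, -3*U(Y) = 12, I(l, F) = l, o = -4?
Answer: 1799/19896 ≈ 0.090420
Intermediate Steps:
U(Y) = -4 (U(Y) = -⅓*12 = -4)
L = 1799 (L = 4377 - 2578 = 1799)
y(n, g) = -4 - 4*n*g² (y(n, g) = ((g*(-4))*g)*n - 4 = ((-4*g)*g)*n - 4 = (-4*g²)*n - 4 = -4*n*g² - 4 = -4 - 4*n*g²)
L/y(-199, V(I(5, -2), -4)) = 1799/(-4 - 4*(-199)*(-5)²) = 1799/(-4 - 4*(-199)*25) = 1799/(-4 + 19900) = 1799/19896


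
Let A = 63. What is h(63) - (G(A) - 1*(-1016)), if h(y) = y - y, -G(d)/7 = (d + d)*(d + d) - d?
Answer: 109675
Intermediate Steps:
G(d) = -28*d**2 + 7*d (G(d) = -7*((d + d)*(d + d) - d) = -7*((2*d)*(2*d) - d) = -7*(4*d**2 - d) = -7*(-d + 4*d**2) = -28*d**2 + 7*d)
h(y) = 0
h(63) - (G(A) - 1*(-1016)) = 0 - (7*63*(1 - 4*63) - 1*(-1016)) = 0 - (7*63*(1 - 252) + 1016) = 0 - (7*63*(-251) + 1016) = 0 - (-110691 + 1016) = 0 - 1*(-109675) = 0 + 109675 = 109675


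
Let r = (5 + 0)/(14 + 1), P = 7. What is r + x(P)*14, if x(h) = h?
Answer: 295/3 ≈ 98.333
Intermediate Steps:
r = ⅓ (r = 5/15 = 5*(1/15) = ⅓ ≈ 0.33333)
r + x(P)*14 = ⅓ + 7*14 = ⅓ + 98 = 295/3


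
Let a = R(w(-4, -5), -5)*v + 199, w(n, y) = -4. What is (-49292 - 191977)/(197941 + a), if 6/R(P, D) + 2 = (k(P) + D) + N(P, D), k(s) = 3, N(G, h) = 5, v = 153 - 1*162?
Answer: -34467/28298 ≈ -1.2180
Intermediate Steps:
v = -9 (v = 153 - 162 = -9)
R(P, D) = 6/(6 + D) (R(P, D) = 6/(-2 + ((3 + D) + 5)) = 6/(-2 + (8 + D)) = 6/(6 + D))
a = 145 (a = (6/(6 - 5))*(-9) + 199 = (6/1)*(-9) + 199 = (6*1)*(-9) + 199 = 6*(-9) + 199 = -54 + 199 = 145)
(-49292 - 191977)/(197941 + a) = (-49292 - 191977)/(197941 + 145) = -241269/198086 = -241269*1/198086 = -34467/28298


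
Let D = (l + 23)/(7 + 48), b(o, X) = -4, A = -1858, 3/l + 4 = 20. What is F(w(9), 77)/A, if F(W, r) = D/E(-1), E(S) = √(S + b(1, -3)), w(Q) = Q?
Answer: 371*I*√5/8175200 ≈ 0.00010148*I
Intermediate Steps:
l = 3/16 (l = 3/(-4 + 20) = 3/16 ≈ 0.18750)
E(S) = √(-4 + S) (E(S) = √(S - 4) = √(-4 + S))
D = 371/880 (D = (3/16 + 23)/(7 + 48) = (371/16)/55 = (371/16)*(1/55) = 371/880 ≈ 0.42159)
F(W, r) = -371*I*√5/4400 (F(W, r) = 371/(880*(√(-4 - 1))) = 371/(880*(√(-5))) = 371/(880*((I*√5))) = 371*(-I*√5/5)/880 = -371*I*√5/4400)
F(w(9), 77)/A = -371*I*√5/4400/(-1858) = -371*I*√5/4400*(-1/1858) = 371*I*√5/8175200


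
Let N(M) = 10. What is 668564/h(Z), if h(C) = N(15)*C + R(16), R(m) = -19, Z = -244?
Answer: -668564/2459 ≈ -271.88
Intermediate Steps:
h(C) = -19 + 10*C (h(C) = 10*C - 19 = -19 + 10*C)
668564/h(Z) = 668564/(-19 + 10*(-244)) = 668564/(-19 - 2440) = 668564/(-2459) = 668564*(-1/2459) = -668564/2459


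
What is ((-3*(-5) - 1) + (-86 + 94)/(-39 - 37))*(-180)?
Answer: -47520/19 ≈ -2501.1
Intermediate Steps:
((-3*(-5) - 1) + (-86 + 94)/(-39 - 37))*(-180) = ((15 - 1) + 8/(-76))*(-180) = (14 + 8*(-1/76))*(-180) = (14 - 2/19)*(-180) = (264/19)*(-180) = -47520/19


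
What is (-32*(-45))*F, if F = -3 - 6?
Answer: -12960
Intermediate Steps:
F = -9
(-32*(-45))*F = -32*(-45)*(-9) = 1440*(-9) = -12960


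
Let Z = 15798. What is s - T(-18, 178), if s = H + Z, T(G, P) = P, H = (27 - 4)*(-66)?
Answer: 14102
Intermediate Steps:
H = -1518 (H = 23*(-66) = -1518)
s = 14280 (s = -1518 + 15798 = 14280)
s - T(-18, 178) = 14280 - 1*178 = 14280 - 178 = 14102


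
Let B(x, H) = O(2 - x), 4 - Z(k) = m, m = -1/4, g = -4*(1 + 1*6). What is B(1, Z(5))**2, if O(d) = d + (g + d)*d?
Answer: 676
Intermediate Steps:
g = -28 (g = -4*(1 + 6) = -4*7 = -28)
m = -1/4 (m = -1*1/4 = -1/4 ≈ -0.25000)
Z(k) = 17/4 (Z(k) = 4 - 1*(-1/4) = 4 + 1/4 = 17/4)
O(d) = d + d*(-28 + d) (O(d) = d + (-28 + d)*d = d + d*(-28 + d))
B(x, H) = (-25 - x)*(2 - x) (B(x, H) = (2 - x)*(-27 + (2 - x)) = (2 - x)*(-25 - x) = (-25 - x)*(2 - x))
B(1, Z(5))**2 = ((-2 + 1)*(25 + 1))**2 = (-1*26)**2 = (-26)**2 = 676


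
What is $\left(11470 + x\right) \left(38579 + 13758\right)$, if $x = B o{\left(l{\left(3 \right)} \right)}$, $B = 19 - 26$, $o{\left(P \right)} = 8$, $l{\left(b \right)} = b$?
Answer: $597374518$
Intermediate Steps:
$B = -7$
$x = -56$ ($x = \left(-7\right) 8 = -56$)
$\left(11470 + x\right) \left(38579 + 13758\right) = \left(11470 - 56\right) \left(38579 + 13758\right) = 11414 \cdot 52337 = 597374518$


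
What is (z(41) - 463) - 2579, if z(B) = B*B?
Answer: -1361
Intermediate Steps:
z(B) = B²
(z(41) - 463) - 2579 = (41² - 463) - 2579 = (1681 - 463) - 2579 = 1218 - 2579 = -1361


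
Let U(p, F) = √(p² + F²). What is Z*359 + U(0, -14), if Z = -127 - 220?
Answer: -124559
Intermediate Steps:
Z = -347
U(p, F) = √(F² + p²)
Z*359 + U(0, -14) = -347*359 + √((-14)² + 0²) = -124573 + √(196 + 0) = -124573 + √196 = -124573 + 14 = -124559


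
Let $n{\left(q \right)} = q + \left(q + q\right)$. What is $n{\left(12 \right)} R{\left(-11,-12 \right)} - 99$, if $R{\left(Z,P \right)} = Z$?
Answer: $-495$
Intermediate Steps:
$n{\left(q \right)} = 3 q$ ($n{\left(q \right)} = q + 2 q = 3 q$)
$n{\left(12 \right)} R{\left(-11,-12 \right)} - 99 = 3 \cdot 12 \left(-11\right) - 99 = 36 \left(-11\right) - 99 = -396 - 99 = -495$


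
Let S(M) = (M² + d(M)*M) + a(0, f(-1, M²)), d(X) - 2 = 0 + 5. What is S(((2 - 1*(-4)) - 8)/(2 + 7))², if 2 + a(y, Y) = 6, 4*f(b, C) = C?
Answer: 40804/6561 ≈ 6.2192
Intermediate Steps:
f(b, C) = C/4
d(X) = 7 (d(X) = 2 + (0 + 5) = 2 + 5 = 7)
a(y, Y) = 4 (a(y, Y) = -2 + 6 = 4)
S(M) = 4 + M² + 7*M (S(M) = (M² + 7*M) + 4 = 4 + M² + 7*M)
S(((2 - 1*(-4)) - 8)/(2 + 7))² = (4 + (((2 - 1*(-4)) - 8)/(2 + 7))² + 7*(((2 - 1*(-4)) - 8)/(2 + 7)))² = (4 + (((2 + 4) - 8)/9)² + 7*(((2 + 4) - 8)/9))² = (4 + ((6 - 8)*(⅑))² + 7*((6 - 8)*(⅑)))² = (4 + (-2*⅑)² + 7*(-2*⅑))² = (4 + (-2/9)² + 7*(-2/9))² = (4 + 4/81 - 14/9)² = (202/81)² = 40804/6561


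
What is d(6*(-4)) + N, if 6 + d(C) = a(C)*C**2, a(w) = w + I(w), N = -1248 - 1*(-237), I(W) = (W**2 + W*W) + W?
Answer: 634887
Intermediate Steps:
I(W) = W + 2*W**2 (I(W) = (W**2 + W**2) + W = 2*W**2 + W = W + 2*W**2)
N = -1011 (N = -1248 + 237 = -1011)
a(w) = w + w*(1 + 2*w)
d(C) = -6 + 2*C**3*(1 + C) (d(C) = -6 + (2*C*(1 + C))*C**2 = -6 + 2*C**3*(1 + C))
d(6*(-4)) + N = (-6 + 2*(6*(-4))**3*(1 + 6*(-4))) - 1011 = (-6 + 2*(-24)**3*(1 - 24)) - 1011 = (-6 + 2*(-13824)*(-23)) - 1011 = (-6 + 635904) - 1011 = 635898 - 1011 = 634887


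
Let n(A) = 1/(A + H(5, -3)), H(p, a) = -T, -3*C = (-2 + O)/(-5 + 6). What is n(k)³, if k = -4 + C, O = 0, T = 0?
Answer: -27/1000 ≈ -0.027000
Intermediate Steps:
C = ⅔ (C = -(-2 + 0)/(3*(-5 + 6)) = -(-2)/(3*1) = -(-2)/3 = -⅓*(-2) = ⅔ ≈ 0.66667)
H(p, a) = 0 (H(p, a) = -1*0 = 0)
k = -10/3 (k = -4 + ⅔ = -10/3 ≈ -3.3333)
n(A) = 1/A (n(A) = 1/(A + 0) = 1/A)
n(k)³ = (1/(-10/3))³ = (-3/10)³ = -27/1000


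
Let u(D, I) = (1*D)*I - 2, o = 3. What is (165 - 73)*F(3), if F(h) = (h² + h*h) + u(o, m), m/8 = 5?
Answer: 12512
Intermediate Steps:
m = 40 (m = 8*5 = 40)
u(D, I) = -2 + D*I (u(D, I) = D*I - 2 = -2 + D*I)
F(h) = 118 + 2*h² (F(h) = (h² + h*h) + (-2 + 3*40) = (h² + h²) + (-2 + 120) = 2*h² + 118 = 118 + 2*h²)
(165 - 73)*F(3) = (165 - 73)*(118 + 2*3²) = 92*(118 + 2*9) = 92*(118 + 18) = 92*136 = 12512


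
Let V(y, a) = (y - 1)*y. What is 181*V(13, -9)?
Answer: 28236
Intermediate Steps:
V(y, a) = y*(-1 + y) (V(y, a) = (-1 + y)*y = y*(-1 + y))
181*V(13, -9) = 181*(13*(-1 + 13)) = 181*(13*12) = 181*156 = 28236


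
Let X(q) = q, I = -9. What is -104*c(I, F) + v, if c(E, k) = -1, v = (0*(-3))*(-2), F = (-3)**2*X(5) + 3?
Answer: 104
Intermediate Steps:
F = 48 (F = (-3)**2*5 + 3 = 9*5 + 3 = 45 + 3 = 48)
v = 0 (v = 0*(-2) = 0)
-104*c(I, F) + v = -104*(-1) + 0 = 104 + 0 = 104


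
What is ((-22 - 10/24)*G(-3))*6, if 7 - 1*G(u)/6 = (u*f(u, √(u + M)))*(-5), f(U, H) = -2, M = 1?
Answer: -29859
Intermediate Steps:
G(u) = 42 - 60*u (G(u) = 42 - 6*u*(-2)*(-5) = 42 - 6*(-2*u)*(-5) = 42 - 60*u)
((-22 - 10/24)*G(-3))*6 = ((-22 - 10/24)*(42 - 60*(-3)))*6 = ((-22 - 10/24)*(42 + 180))*6 = ((-22 - 1*5/12)*222)*6 = ((-22 - 5/12)*222)*6 = -269/12*222*6 = -9953/2*6 = -29859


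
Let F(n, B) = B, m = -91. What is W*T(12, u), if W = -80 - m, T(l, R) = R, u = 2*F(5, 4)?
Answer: 88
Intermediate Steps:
u = 8 (u = 2*4 = 8)
W = 11 (W = -80 - 1*(-91) = -80 + 91 = 11)
W*T(12, u) = 11*8 = 88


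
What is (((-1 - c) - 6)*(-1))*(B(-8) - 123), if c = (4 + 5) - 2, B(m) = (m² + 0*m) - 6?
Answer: -910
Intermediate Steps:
B(m) = -6 + m² (B(m) = (m² + 0) - 6 = m² - 6 = -6 + m²)
c = 7 (c = 9 - 2 = 7)
(((-1 - c) - 6)*(-1))*(B(-8) - 123) = (((-1 - 1*7) - 6)*(-1))*((-6 + (-8)²) - 123) = (((-1 - 7) - 6)*(-1))*((-6 + 64) - 123) = ((-8 - 6)*(-1))*(58 - 123) = -14*(-1)*(-65) = 14*(-65) = -910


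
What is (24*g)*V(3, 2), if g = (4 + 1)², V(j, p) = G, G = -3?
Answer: -1800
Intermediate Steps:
V(j, p) = -3
g = 25 (g = 5² = 25)
(24*g)*V(3, 2) = (24*25)*(-3) = 600*(-3) = -1800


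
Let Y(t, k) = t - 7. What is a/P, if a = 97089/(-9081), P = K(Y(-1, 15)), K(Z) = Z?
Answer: 32363/24216 ≈ 1.3364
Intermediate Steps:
Y(t, k) = -7 + t
P = -8 (P = -7 - 1 = -8)
a = -32363/3027 (a = 97089*(-1/9081) = -32363/3027 ≈ -10.691)
a/P = -32363/3027/(-8) = -32363/3027*(-⅛) = 32363/24216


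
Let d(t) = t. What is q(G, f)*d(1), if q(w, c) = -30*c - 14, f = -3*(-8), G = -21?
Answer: -734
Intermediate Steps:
f = 24
q(w, c) = -14 - 30*c
q(G, f)*d(1) = (-14 - 30*24)*1 = (-14 - 720)*1 = -734*1 = -734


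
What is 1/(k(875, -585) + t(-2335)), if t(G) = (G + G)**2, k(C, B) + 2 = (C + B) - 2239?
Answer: 1/21806949 ≈ 4.5857e-8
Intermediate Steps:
k(C, B) = -2241 + B + C (k(C, B) = -2 + ((C + B) - 2239) = -2 + ((B + C) - 2239) = -2 + (-2239 + B + C) = -2241 + B + C)
t(G) = 4*G**2 (t(G) = (2*G)**2 = 4*G**2)
1/(k(875, -585) + t(-2335)) = 1/((-2241 - 585 + 875) + 4*(-2335)**2) = 1/(-1951 + 4*5452225) = 1/(-1951 + 21808900) = 1/21806949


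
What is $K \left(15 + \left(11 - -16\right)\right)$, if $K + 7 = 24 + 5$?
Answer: $924$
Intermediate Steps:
$K = 22$ ($K = -7 + \left(24 + 5\right) = -7 + 29 = 22$)
$K \left(15 + \left(11 - -16\right)\right) = 22 \left(15 + \left(11 - -16\right)\right) = 22 \left(15 + \left(11 + 16\right)\right) = 22 \left(15 + 27\right) = 22 \cdot 42 = 924$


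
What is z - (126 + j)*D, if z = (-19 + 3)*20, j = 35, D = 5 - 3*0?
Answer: -1125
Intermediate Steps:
D = 5 (D = 5 + 0 = 5)
z = -320 (z = -16*20 = -320)
z - (126 + j)*D = -320 - (126 + 35)*5 = -320 - 161*5 = -320 - 1*805 = -320 - 805 = -1125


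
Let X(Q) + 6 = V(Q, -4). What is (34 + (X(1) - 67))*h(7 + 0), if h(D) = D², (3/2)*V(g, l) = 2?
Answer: -5537/3 ≈ -1845.7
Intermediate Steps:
V(g, l) = 4/3 (V(g, l) = (⅔)*2 = 4/3)
X(Q) = -14/3 (X(Q) = -6 + 4/3 = -14/3)
(34 + (X(1) - 67))*h(7 + 0) = (34 + (-14/3 - 67))*(7 + 0)² = (34 - 215/3)*7² = -113/3*49 = -5537/3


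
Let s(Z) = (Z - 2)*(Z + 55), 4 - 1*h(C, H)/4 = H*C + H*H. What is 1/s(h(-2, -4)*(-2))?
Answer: 1/33970 ≈ 2.9438e-5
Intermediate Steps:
h(C, H) = 16 - 4*H**2 - 4*C*H (h(C, H) = 16 - 4*(H*C + H*H) = 16 - 4*(C*H + H**2) = 16 - 4*(H**2 + C*H) = 16 + (-4*H**2 - 4*C*H) = 16 - 4*H**2 - 4*C*H)
s(Z) = (-2 + Z)*(55 + Z)
1/s(h(-2, -4)*(-2)) = 1/(-110 + ((16 - 4*(-4)**2 - 4*(-2)*(-4))*(-2))**2 + 53*((16 - 4*(-4)**2 - 4*(-2)*(-4))*(-2))) = 1/(-110 + ((16 - 4*16 - 32)*(-2))**2 + 53*((16 - 4*16 - 32)*(-2))) = 1/(-110 + ((16 - 64 - 32)*(-2))**2 + 53*((16 - 64 - 32)*(-2))) = 1/(-110 + (-80*(-2))**2 + 53*(-80*(-2))) = 1/(-110 + 160**2 + 53*160) = 1/(-110 + 25600 + 8480) = 1/33970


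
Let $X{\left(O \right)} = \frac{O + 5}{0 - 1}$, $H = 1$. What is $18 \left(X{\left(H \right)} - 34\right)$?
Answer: $-720$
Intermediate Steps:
$X{\left(O \right)} = -5 - O$ ($X{\left(O \right)} = \frac{5 + O}{-1} = \left(5 + O\right) \left(-1\right) = -5 - O$)
$18 \left(X{\left(H \right)} - 34\right) = 18 \left(\left(-5 - 1\right) - 34\right) = 18 \left(-6 - 34\right) = 18 \left(-40\right) = -720$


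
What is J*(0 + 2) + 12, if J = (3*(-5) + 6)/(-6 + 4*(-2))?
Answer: 93/7 ≈ 13.286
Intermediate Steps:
J = 9/14 (J = (-15 + 6)/(-6 - 8) = -9/(-14) = -9*(-1/14) = 9/14 ≈ 0.64286)
J*(0 + 2) + 12 = 9*(0 + 2)/14 + 12 = (9/14)*2 + 12 = 9/7 + 12 = 93/7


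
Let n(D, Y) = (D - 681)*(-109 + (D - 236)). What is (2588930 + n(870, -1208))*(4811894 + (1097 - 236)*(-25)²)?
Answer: 14381680324945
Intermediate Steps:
n(D, Y) = (-681 + D)*(-345 + D) (n(D, Y) = (-681 + D)*(-109 + (-236 + D)) = (-681 + D)*(-345 + D))
(2588930 + n(870, -1208))*(4811894 + (1097 - 236)*(-25)²) = (2588930 + (234945 + 870² - 1026*870))*(4811894 + (1097 - 236)*(-25)²) = (2588930 + (234945 + 756900 - 892620))*(4811894 + 861*625) = (2588930 + 99225)*(4811894 + 538125) = 2688155*5350019 = 14381680324945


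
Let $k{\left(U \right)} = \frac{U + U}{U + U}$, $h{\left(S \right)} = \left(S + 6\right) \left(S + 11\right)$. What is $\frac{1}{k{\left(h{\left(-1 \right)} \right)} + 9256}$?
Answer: $\frac{1}{9257} \approx 0.00010803$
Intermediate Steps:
$h{\left(S \right)} = \left(6 + S\right) \left(11 + S\right)$
$k{\left(U \right)} = 1$ ($k{\left(U \right)} = \frac{2 U}{2 U} = 2 U \frac{1}{2 U} = 1$)
$\frac{1}{k{\left(h{\left(-1 \right)} \right)} + 9256} = \frac{1}{1 + 9256} = \frac{1}{9257}$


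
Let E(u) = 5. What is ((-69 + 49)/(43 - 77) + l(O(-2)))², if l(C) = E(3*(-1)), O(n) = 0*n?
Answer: 9025/289 ≈ 31.228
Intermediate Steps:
O(n) = 0
l(C) = 5
((-69 + 49)/(43 - 77) + l(O(-2)))² = ((-69 + 49)/(43 - 77) + 5)² = (-20/(-34) + 5)² = (-20*(-1/34) + 5)² = (10/17 + 5)² = (95/17)² = 9025/289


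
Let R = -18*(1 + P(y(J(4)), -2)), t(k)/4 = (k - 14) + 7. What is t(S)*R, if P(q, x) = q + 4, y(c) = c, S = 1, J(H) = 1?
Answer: 2592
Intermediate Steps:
P(q, x) = 4 + q
t(k) = -28 + 4*k (t(k) = 4*((k - 14) + 7) = 4*((-14 + k) + 7) = 4*(-7 + k) = -28 + 4*k)
R = -108 (R = -18*(1 + (4 + 1)) = -18*(1 + 5) = -18*6 = -6*18 = -108)
t(S)*R = (-28 + 4*1)*(-108) = (-28 + 4)*(-108) = -24*(-108) = 2592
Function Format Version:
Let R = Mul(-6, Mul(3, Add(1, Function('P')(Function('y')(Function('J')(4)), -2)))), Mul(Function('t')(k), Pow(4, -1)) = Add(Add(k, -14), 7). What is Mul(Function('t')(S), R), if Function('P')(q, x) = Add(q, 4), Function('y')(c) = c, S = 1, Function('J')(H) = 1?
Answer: 2592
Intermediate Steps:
Function('P')(q, x) = Add(4, q)
Function('t')(k) = Add(-28, Mul(4, k)) (Function('t')(k) = Mul(4, Add(Add(k, -14), 7)) = Mul(4, Add(Add(-14, k), 7)) = Mul(4, Add(-7, k)) = Add(-28, Mul(4, k)))
R = -108 (R = Mul(-6, Mul(3, Add(1, Add(4, 1)))) = Mul(-6, Mul(3, Add(1, 5))) = Mul(-6, Mul(3, 6)) = Mul(-6, 18) = -108)
Mul(Function('t')(S), R) = Mul(Add(-28, Mul(4, 1)), -108) = Mul(Add(-28, 4), -108) = Mul(-24, -108) = 2592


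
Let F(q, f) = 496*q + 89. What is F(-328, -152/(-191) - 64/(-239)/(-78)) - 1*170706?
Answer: -333305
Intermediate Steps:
F(q, f) = 89 + 496*q
F(-328, -152/(-191) - 64/(-239)/(-78)) - 1*170706 = (89 + 496*(-328)) - 1*170706 = (89 - 162688) - 170706 = -162599 - 170706 = -333305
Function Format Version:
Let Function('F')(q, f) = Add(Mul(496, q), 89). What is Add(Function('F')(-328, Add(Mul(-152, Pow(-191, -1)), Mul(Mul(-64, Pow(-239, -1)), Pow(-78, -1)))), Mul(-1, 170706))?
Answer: -333305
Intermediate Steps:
Function('F')(q, f) = Add(89, Mul(496, q))
Add(Function('F')(-328, Add(Mul(-152, Pow(-191, -1)), Mul(Mul(-64, Pow(-239, -1)), Pow(-78, -1)))), Mul(-1, 170706)) = Add(Add(89, Mul(496, -328)), Mul(-1, 170706)) = Add(Add(89, -162688), -170706) = Add(-162599, -170706) = -333305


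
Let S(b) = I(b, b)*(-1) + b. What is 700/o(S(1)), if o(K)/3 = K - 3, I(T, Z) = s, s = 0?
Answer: -350/3 ≈ -116.67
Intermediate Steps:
I(T, Z) = 0
S(b) = b (S(b) = 0*(-1) + b = 0 + b = b)
o(K) = -9 + 3*K (o(K) = 3*(K - 3) = 3*(-3 + K) = -9 + 3*K)
700/o(S(1)) = 700/(-9 + 3*1) = 700/(-9 + 3) = 700/(-6) = 700*(-1/6) = -350/3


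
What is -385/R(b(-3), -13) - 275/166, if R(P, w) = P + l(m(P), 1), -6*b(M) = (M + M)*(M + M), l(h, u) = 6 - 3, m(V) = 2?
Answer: 63085/498 ≈ 126.68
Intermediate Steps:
l(h, u) = 3
b(M) = -2*M²/3 (b(M) = -(M + M)*(M + M)/6 = -2*M*2*M/6 = -2*M²/3)
R(P, w) = 3 + P (R(P, w) = P + 3 = 3 + P)
-385/R(b(-3), -13) - 275/166 = -385/(3 - ⅔*(-3)²) - 275/166 = -385/(3 - ⅔*9) - 275*1/166 = -385/(3 - 6) - 275/166 = -385/(-3) - 275/166 = -385*(-⅓) - 275/166 = 385/3 - 275/166 = 63085/498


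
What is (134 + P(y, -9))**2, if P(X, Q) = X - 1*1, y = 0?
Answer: 17689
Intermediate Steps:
P(X, Q) = -1 + X (P(X, Q) = X - 1 = -1 + X)
(134 + P(y, -9))**2 = (134 + (-1 + 0))**2 = (134 - 1)**2 = 133**2 = 17689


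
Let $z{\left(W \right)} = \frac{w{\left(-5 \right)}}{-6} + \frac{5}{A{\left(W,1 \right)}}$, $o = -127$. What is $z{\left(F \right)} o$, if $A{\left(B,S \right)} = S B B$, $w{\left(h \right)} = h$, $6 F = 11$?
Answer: $- \frac{213995}{726} \approx -294.76$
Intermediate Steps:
$F = \frac{11}{6}$ ($F = \frac{1}{6} \cdot 11 = \frac{11}{6} \approx 1.8333$)
$A{\left(B,S \right)} = S B^{2}$ ($A{\left(B,S \right)} = B S B = S B^{2}$)
$z{\left(W \right)} = \frac{5}{6} + \frac{5}{W^{2}}$ ($z{\left(W \right)} = - \frac{5}{-6} + \frac{5}{1 W^{2}} = \left(-5\right) \left(- \frac{1}{6}\right) + \frac{5}{W^{2}} = \frac{5}{6} + \frac{5}{W^{2}}$)
$z{\left(F \right)} o = \left(\frac{5}{6} + \frac{5}{\frac{121}{36}}\right) \left(-127\right) = \left(\frac{5}{6} + 5 \cdot \frac{36}{121}\right) \left(-127\right) = \left(\frac{5}{6} + \frac{180}{121}\right) \left(-127\right) = \frac{1685}{726} \left(-127\right) = - \frac{213995}{726}$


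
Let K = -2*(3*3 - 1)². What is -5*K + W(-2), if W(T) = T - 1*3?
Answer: 635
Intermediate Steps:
W(T) = -3 + T (W(T) = T - 3 = -3 + T)
K = -128 (K = -2*(9 - 1)² = -2*8² = -2*64 = -128)
-5*K + W(-2) = -5*(-128) + (-3 - 2) = 640 - 5 = 635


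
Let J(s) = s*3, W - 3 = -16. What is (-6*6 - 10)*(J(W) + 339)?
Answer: -13800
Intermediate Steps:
W = -13 (W = 3 - 16 = -13)
J(s) = 3*s
(-6*6 - 10)*(J(W) + 339) = (-6*6 - 10)*(3*(-13) + 339) = (-36 - 10)*(-39 + 339) = -46*300 = -13800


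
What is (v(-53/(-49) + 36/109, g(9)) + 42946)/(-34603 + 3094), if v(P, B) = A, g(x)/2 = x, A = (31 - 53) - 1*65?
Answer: -42859/31509 ≈ -1.3602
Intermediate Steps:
A = -87 (A = -22 - 65 = -87)
g(x) = 2*x
v(P, B) = -87
(v(-53/(-49) + 36/109, g(9)) + 42946)/(-34603 + 3094) = (-87 + 42946)/(-34603 + 3094) = 42859/(-31509) = 42859*(-1/31509) = -42859/31509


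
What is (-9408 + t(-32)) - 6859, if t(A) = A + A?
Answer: -16331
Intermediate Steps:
t(A) = 2*A
(-9408 + t(-32)) - 6859 = (-9408 + 2*(-32)) - 6859 = (-9408 - 64) - 6859 = -9472 - 6859 = -16331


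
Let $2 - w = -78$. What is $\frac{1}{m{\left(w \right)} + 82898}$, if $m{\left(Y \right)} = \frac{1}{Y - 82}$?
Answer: $\frac{2}{165795} \approx 1.2063 \cdot 10^{-5}$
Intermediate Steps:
$w = 80$ ($w = 2 - -78 = 2 + 78 = 80$)
$m{\left(Y \right)} = \frac{1}{-82 + Y}$
$\frac{1}{m{\left(w \right)} + 82898} = \frac{1}{\frac{1}{-82 + 80} + 82898} = \frac{1}{\frac{1}{-2} + 82898} = \frac{1}{- \frac{1}{2} + 82898} = \frac{1}{\frac{165795}{2}} = \frac{2}{165795}$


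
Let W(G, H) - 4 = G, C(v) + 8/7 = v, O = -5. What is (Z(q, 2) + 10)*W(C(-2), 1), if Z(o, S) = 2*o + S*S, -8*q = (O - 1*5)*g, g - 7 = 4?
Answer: 249/7 ≈ 35.571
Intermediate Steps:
C(v) = -8/7 + v
g = 11 (g = 7 + 4 = 11)
W(G, H) = 4 + G
q = 55/4 (q = -(-5 - 1*5)*11/8 = -(-5 - 5)*11/8 = -(-5)*11/4 = -⅛*(-110) = 55/4 ≈ 13.750)
Z(o, S) = S² + 2*o (Z(o, S) = 2*o + S² = S² + 2*o)
(Z(q, 2) + 10)*W(C(-2), 1) = ((2² + 2*(55/4)) + 10)*(4 + (-8/7 - 2)) = ((4 + 55/2) + 10)*(4 - 22/7) = (63/2 + 10)*(6/7) = (83/2)*(6/7) = 249/7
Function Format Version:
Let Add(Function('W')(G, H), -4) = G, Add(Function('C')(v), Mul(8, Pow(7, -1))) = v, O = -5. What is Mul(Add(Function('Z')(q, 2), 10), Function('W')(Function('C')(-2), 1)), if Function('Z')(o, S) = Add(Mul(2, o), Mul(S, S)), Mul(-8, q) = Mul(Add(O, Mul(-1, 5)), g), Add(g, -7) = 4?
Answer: Rational(249, 7) ≈ 35.571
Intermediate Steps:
Function('C')(v) = Add(Rational(-8, 7), v)
g = 11 (g = Add(7, 4) = 11)
Function('W')(G, H) = Add(4, G)
q = Rational(55, 4) (q = Mul(Rational(-1, 8), Mul(Add(-5, Mul(-1, 5)), 11)) = Mul(Rational(-1, 8), Mul(Add(-5, -5), 11)) = Mul(Rational(-1, 8), Mul(-10, 11)) = Mul(Rational(-1, 8), -110) = Rational(55, 4) ≈ 13.750)
Function('Z')(o, S) = Add(Pow(S, 2), Mul(2, o)) (Function('Z')(o, S) = Add(Mul(2, o), Pow(S, 2)) = Add(Pow(S, 2), Mul(2, o)))
Mul(Add(Function('Z')(q, 2), 10), Function('W')(Function('C')(-2), 1)) = Mul(Add(Add(Pow(2, 2), Mul(2, Rational(55, 4))), 10), Add(4, Add(Rational(-8, 7), -2))) = Mul(Add(Add(4, Rational(55, 2)), 10), Add(4, Rational(-22, 7))) = Mul(Add(Rational(63, 2), 10), Rational(6, 7)) = Mul(Rational(83, 2), Rational(6, 7)) = Rational(249, 7)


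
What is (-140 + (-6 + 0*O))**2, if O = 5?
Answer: 21316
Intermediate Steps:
(-140 + (-6 + 0*O))**2 = (-140 + (-6 + 0*5))**2 = (-140 + (-6 + 0))**2 = (-140 - 6)**2 = (-146)**2 = 21316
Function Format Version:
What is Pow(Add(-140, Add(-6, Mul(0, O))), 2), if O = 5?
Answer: 21316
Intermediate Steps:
Pow(Add(-140, Add(-6, Mul(0, O))), 2) = Pow(Add(-140, Add(-6, Mul(0, 5))), 2) = Pow(Add(-140, Add(-6, 0)), 2) = Pow(Add(-140, -6), 2) = Pow(-146, 2) = 21316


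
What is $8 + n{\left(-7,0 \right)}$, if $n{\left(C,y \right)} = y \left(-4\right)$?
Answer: $8$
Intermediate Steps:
$n{\left(C,y \right)} = - 4 y$
$8 + n{\left(-7,0 \right)} = 8 - 0 = 8 + 0 = 8$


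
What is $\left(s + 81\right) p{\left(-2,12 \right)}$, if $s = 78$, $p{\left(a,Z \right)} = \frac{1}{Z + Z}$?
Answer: $\frac{53}{8} \approx 6.625$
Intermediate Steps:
$p{\left(a,Z \right)} = \frac{1}{2 Z}$
$\left(s + 81\right) p{\left(-2,12 \right)} = \left(78 + 81\right) \frac{1}{2 \cdot 12} = 159 \cdot \frac{1}{2} \cdot \frac{1}{12} = 159 \cdot \frac{1}{24} = \frac{53}{8}$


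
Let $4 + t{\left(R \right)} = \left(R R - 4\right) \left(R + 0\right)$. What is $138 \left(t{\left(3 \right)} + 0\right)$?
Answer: $1518$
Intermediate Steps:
$t{\left(R \right)} = -4 + R \left(-4 + R^{2}\right)$ ($t{\left(R \right)} = -4 + \left(R R - 4\right) \left(R + 0\right) = -4 + \left(R^{2} - 4\right) R = -4 + \left(-4 + R^{2}\right) R = -4 + R \left(-4 + R^{2}\right)$)
$138 \left(t{\left(3 \right)} + 0\right) = 138 \left(\left(-4 + 3^{3} - 12\right) + 0\right) = 138 \left(\left(-4 + 27 - 12\right) + 0\right) = 138 \left(11 + 0\right) = 138 \cdot 11 = 1518$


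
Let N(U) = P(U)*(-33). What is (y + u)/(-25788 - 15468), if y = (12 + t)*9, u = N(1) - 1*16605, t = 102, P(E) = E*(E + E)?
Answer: 5215/13752 ≈ 0.37922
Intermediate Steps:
P(E) = 2*E² (P(E) = E*(2*E) = 2*E²)
N(U) = -66*U² (N(U) = (2*U²)*(-33) = -66*U²)
u = -16671 (u = -66*1² - 1*16605 = -66*1 - 16605 = -66 - 16605 = -16671)
y = 1026 (y = (12 + 102)*9 = 114*9 = 1026)
(y + u)/(-25788 - 15468) = (1026 - 16671)/(-25788 - 15468) = -15645/(-41256) = -15645*(-1/41256) = 5215/13752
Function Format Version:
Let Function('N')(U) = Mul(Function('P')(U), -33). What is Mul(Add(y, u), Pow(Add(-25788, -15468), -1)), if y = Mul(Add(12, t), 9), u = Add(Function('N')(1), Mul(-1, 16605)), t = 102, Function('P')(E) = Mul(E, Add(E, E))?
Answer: Rational(5215, 13752) ≈ 0.37922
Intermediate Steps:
Function('P')(E) = Mul(2, Pow(E, 2)) (Function('P')(E) = Mul(E, Mul(2, E)) = Mul(2, Pow(E, 2)))
Function('N')(U) = Mul(-66, Pow(U, 2)) (Function('N')(U) = Mul(Mul(2, Pow(U, 2)), -33) = Mul(-66, Pow(U, 2)))
u = -16671 (u = Add(Mul(-66, Pow(1, 2)), Mul(-1, 16605)) = Add(Mul(-66, 1), -16605) = Add(-66, -16605) = -16671)
y = 1026 (y = Mul(Add(12, 102), 9) = Mul(114, 9) = 1026)
Mul(Add(y, u), Pow(Add(-25788, -15468), -1)) = Mul(Add(1026, -16671), Pow(Add(-25788, -15468), -1)) = Mul(-15645, Pow(-41256, -1)) = Mul(-15645, Rational(-1, 41256)) = Rational(5215, 13752)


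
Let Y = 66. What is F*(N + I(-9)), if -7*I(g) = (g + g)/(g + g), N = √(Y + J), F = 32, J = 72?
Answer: -32/7 + 32*√138 ≈ 371.34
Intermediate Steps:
N = √138 (N = √(66 + 72) = √138 ≈ 11.747)
I(g) = -⅐ (I(g) = -(g + g)/(7*(g + g)) = -2*g/(7*(2*g)) = -2*g*1/(2*g)/7 = -⅐*1 = -⅐)
F*(N + I(-9)) = 32*(√138 - ⅐) = 32*(-⅐ + √138) = -32/7 + 32*√138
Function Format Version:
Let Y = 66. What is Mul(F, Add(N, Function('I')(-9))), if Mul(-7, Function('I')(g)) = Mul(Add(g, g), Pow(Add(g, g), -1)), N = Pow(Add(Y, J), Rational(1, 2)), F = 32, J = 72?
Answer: Add(Rational(-32, 7), Mul(32, Pow(138, Rational(1, 2)))) ≈ 371.34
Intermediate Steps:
N = Pow(138, Rational(1, 2)) (N = Pow(Add(66, 72), Rational(1, 2)) = Pow(138, Rational(1, 2)) ≈ 11.747)
Function('I')(g) = Rational(-1, 7) (Function('I')(g) = Mul(Rational(-1, 7), Mul(Add(g, g), Pow(Add(g, g), -1))) = Mul(Rational(-1, 7), Mul(Mul(2, g), Pow(Mul(2, g), -1))) = Mul(Rational(-1, 7), Mul(Mul(2, g), Mul(Rational(1, 2), Pow(g, -1)))) = Mul(Rational(-1, 7), 1) = Rational(-1, 7))
Mul(F, Add(N, Function('I')(-9))) = Mul(32, Add(Pow(138, Rational(1, 2)), Rational(-1, 7))) = Mul(32, Add(Rational(-1, 7), Pow(138, Rational(1, 2)))) = Add(Rational(-32, 7), Mul(32, Pow(138, Rational(1, 2))))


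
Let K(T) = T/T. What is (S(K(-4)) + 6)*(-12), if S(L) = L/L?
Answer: -84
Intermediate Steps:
K(T) = 1
S(L) = 1
(S(K(-4)) + 6)*(-12) = (1 + 6)*(-12) = 7*(-12) = -84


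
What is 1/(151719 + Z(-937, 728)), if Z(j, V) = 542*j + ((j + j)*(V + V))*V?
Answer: -1/1986736167 ≈ -5.0334e-10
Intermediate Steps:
Z(j, V) = 542*j + 4*j*V² (Z(j, V) = 542*j + ((2*j)*(2*V))*V = 542*j + (4*V*j)*V = 542*j + 4*j*V²)
1/(151719 + Z(-937, 728)) = 1/(151719 + 2*(-937)*(271 + 2*728²)) = 1/(151719 + 2*(-937)*(271 + 2*529984)) = 1/(151719 + 2*(-937)*(271 + 1059968)) = 1/(151719 + 2*(-937)*1060239) = 1/(151719 - 1986887886) = 1/(-1986736167) = -1/1986736167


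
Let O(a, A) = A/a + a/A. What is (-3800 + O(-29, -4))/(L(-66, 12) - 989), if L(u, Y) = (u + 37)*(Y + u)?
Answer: -439943/66932 ≈ -6.5730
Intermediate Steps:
L(u, Y) = (37 + u)*(Y + u)
(-3800 + O(-29, -4))/(L(-66, 12) - 989) = (-3800 + (-4/(-29) - 29/(-4)))/(((-66)² + 37*12 + 37*(-66) + 12*(-66)) - 989) = (-3800 + (-4*(-1/29) - 29*(-¼)))/((4356 + 444 - 2442 - 792) - 989) = (-3800 + (4/29 + 29/4))/(1566 - 989) = (-3800 + 857/116)/577 = -439943/116*1/577 = -439943/66932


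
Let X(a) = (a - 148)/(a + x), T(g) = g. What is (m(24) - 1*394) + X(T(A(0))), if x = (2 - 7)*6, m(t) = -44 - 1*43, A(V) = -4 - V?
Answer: -8101/17 ≈ -476.53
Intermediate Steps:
m(t) = -87 (m(t) = -44 - 43 = -87)
x = -30 (x = -5*6 = -30)
X(a) = (-148 + a)/(-30 + a) (X(a) = (a - 148)/(a - 30) = (-148 + a)/(-30 + a))
(m(24) - 1*394) + X(T(A(0))) = (-87 - 1*394) + (-148 + (-4 - 1*0))/(-30 + (-4 - 1*0)) = (-87 - 394) + (-148 + (-4 + 0))/(-30 + (-4 + 0)) = -481 + (-148 - 4)/(-30 - 4) = -481 - 152/(-34) = -481 - 1/34*(-152) = -481 + 76/17 = -8101/17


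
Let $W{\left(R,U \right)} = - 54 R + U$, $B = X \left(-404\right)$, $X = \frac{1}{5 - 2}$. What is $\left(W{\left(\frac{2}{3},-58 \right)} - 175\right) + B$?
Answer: $- \frac{1211}{3} \approx -403.67$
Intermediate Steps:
$X = \frac{1}{3} \approx 0.33333$
$B = - \frac{404}{3}$ ($B = \frac{1}{3} \left(-404\right) = - \frac{404}{3} \approx -134.67$)
$W{\left(R,U \right)} = U - 54 R$
$\left(W{\left(\frac{2}{3},-58 \right)} - 175\right) + B = \left(\left(-58 - 54 \cdot \frac{2}{3}\right) - 175\right) - \frac{404}{3} = \left(\left(-58 - 54 \cdot 2 \cdot \frac{1}{3}\right) - 175\right) - \frac{404}{3} = \left(\left(-58 - 36\right) - 175\right) - \frac{404}{3} = \left(-94 - 175\right) - \frac{404}{3} = -269 - \frac{404}{3} = - \frac{1211}{3}$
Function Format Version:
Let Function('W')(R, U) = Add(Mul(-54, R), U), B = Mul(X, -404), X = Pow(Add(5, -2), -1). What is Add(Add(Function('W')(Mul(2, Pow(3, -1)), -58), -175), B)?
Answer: Rational(-1211, 3) ≈ -403.67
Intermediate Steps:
X = Rational(1, 3) (X = Pow(3, -1) = Rational(1, 3) ≈ 0.33333)
B = Rational(-404, 3) (B = Mul(Rational(1, 3), -404) = Rational(-404, 3) ≈ -134.67)
Function('W')(R, U) = Add(U, Mul(-54, R))
Add(Add(Function('W')(Mul(2, Pow(3, -1)), -58), -175), B) = Add(Add(Add(-58, Mul(-54, Mul(2, Pow(3, -1)))), -175), Rational(-404, 3)) = Add(Add(Add(-58, Mul(-54, Mul(2, Rational(1, 3)))), -175), Rational(-404, 3)) = Add(Add(Add(-58, Mul(-54, Rational(2, 3))), -175), Rational(-404, 3)) = Add(Add(Add(-58, -36), -175), Rational(-404, 3)) = Add(Add(-94, -175), Rational(-404, 3)) = Add(-269, Rational(-404, 3)) = Rational(-1211, 3)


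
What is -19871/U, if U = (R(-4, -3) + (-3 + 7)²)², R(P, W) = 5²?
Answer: -19871/1681 ≈ -11.821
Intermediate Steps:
R(P, W) = 25
U = 1681 (U = (25 + (-3 + 7)²)² = (25 + 4²)² = (25 + 16)² = 41² = 1681)
-19871/U = -19871/1681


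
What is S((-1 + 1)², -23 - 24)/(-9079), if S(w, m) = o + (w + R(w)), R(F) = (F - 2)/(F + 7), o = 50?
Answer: -348/63553 ≈ -0.0054757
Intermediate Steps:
R(F) = (-2 + F)/(7 + F)
S(w, m) = 50 + w + (-2 + w)/(7 + w) (S(w, m) = 50 + (w + (-2 + w)/(7 + w)) = 50 + w + (-2 + w)/(7 + w))
S((-1 + 1)², -23 - 24)/(-9079) = ((348 + ((-1 + 1)²)² + 58*(-1 + 1)²)/(7 + (-1 + 1)²))/(-9079) = ((348 + (0²)² + 58*0²)/(7 + 0²))*(-1/9079) = ((348 + 0² + 58*0)/(7 + 0))*(-1/9079) = ((348 + 0 + 0)/7)*(-1/9079) = ((⅐)*348)*(-1/9079) = (348/7)*(-1/9079) = -348/63553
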